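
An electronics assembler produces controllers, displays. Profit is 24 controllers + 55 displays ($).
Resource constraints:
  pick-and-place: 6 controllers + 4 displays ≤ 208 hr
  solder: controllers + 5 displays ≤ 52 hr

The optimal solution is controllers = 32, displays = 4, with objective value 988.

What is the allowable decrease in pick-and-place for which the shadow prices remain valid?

Binding constraints: pick-and-place, solder. The basis is B = [[6,4],[1,5]] with det 26.
Per unit decrease in pick-and-place, x* moves by d = (-0.1923, 0.0385).
The basis stays optimal until controllers reaches 0; allowable decrease = 166.4 hr.

166.4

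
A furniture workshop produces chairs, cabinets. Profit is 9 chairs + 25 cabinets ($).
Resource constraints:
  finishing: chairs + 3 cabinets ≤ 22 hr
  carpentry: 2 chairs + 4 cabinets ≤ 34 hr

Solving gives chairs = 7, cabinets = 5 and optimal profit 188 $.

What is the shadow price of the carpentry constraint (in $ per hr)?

1

Check each constraint at x*: finishing 22/22 (tight); carpentry 34/34 (tight).
Dual feasibility on the basic columns requires 1·y_finishing + 2·y_carpentry = 9, 3·y_finishing + 4·y_carpentry = 25.
This yields shadow prices y_finishing = 7, y_carpentry = 1.
Shadow price of carpentry = 1.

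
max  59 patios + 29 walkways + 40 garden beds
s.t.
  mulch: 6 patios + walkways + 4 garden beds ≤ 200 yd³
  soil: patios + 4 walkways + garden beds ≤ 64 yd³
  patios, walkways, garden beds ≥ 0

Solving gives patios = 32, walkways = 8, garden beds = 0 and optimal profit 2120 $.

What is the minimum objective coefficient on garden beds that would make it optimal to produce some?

Both mulch and soil are binding at x*.
The binding rows give the dual system: 6·y_mulch + 1·y_soil = 59 and 1·y_mulch + 4·y_soil = 29.
Solving: y_mulch = 9, y_soil = 5.
garden beds enters the basis when its profit ≥ yᵀa₃ = 9·4 + 5·1 = 41.

41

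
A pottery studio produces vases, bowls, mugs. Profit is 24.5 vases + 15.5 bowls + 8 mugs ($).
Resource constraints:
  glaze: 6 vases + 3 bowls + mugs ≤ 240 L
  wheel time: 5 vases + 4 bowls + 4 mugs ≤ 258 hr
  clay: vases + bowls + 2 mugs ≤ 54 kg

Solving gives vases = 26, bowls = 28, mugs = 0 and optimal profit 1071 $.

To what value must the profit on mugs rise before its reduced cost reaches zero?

Binding: glaze and clay. Non-binding: wheel time (16 unused).
Since wheel time is not tight, its dual is 0.
The binding rows give the dual system: 6·y_glaze + 1·y_clay = 24.5 and 3·y_glaze + 1·y_clay = 15.5.
→ y_glaze = 3 and y_clay = 6.5.
mugs enters the basis when its profit ≥ yᵀa₃ = 3·1 + 6.5·2 = 16.

16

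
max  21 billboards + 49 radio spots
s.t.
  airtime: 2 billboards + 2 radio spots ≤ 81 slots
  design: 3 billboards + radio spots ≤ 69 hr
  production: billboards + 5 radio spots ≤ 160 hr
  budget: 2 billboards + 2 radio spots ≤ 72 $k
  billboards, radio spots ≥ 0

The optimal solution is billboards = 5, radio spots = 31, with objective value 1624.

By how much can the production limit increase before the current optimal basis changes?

20

Binding constraints: production, budget. The basis is B = [[1,5],[2,2]] with det -8.
Per unit increase in production, x* moves by d = (-0.25, 0.25).
The basis stays optimal until billboards reaches 0; allowable increase = 20 hr.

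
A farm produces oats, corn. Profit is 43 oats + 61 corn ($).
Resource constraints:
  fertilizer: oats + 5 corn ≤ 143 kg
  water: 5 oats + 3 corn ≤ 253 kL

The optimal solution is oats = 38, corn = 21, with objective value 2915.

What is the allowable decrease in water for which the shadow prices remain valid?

Binding constraints: fertilizer, water. The basis is B = [[1,5],[5,3]] with det -22.
Per unit decrease in water, x* moves by d = (-0.2273, 0.0455).
The basis stays optimal until oats reaches 0; allowable decrease = 167.2 kL.

167.2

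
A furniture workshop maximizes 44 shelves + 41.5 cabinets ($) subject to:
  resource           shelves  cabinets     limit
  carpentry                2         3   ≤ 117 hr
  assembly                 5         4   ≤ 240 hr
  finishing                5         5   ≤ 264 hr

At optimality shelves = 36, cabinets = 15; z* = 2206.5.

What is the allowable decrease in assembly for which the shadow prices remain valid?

Binding constraints: carpentry, assembly. The basis is B = [[2,3],[5,4]] with det -7.
Per unit decrease in assembly, x* moves by d = (-0.4286, 0.2857).
The basis stays optimal until shelves reaches 0; allowable decrease = 84 hr.

84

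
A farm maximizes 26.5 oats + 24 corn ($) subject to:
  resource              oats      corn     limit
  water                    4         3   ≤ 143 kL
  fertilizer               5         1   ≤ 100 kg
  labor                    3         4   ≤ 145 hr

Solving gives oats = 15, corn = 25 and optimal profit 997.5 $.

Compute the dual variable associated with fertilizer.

Check each constraint at x*: water 135/143 (slack 8); fertilizer 100/100 (tight); labor 145/145 (tight).
Slack constraints have shadow price 0 (complementary slackness).
Dual feasibility on the basic columns requires 5·y_fertilizer + 3·y_labor = 26.5, 1·y_fertilizer + 4·y_labor = 24.
This yields shadow prices y_fertilizer = 2, y_labor = 5.5.
Shadow price of fertilizer = 2.

2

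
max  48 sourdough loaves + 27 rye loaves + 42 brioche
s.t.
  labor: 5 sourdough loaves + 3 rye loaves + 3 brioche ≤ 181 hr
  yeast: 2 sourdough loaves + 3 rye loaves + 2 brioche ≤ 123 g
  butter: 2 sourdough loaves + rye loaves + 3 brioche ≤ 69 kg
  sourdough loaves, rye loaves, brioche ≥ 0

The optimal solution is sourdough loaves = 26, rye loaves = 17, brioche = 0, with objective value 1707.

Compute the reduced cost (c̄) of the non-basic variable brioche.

Check each constraint at x*: labor 181/181 (tight); yeast 103/123 (slack 20); butter 69/69 (tight).
Slack constraints have shadow price 0 (complementary slackness).
The binding rows give the dual system: 5·y_labor + 2·y_butter = 48 and 3·y_labor + 1·y_butter = 27.
This yields shadow prices y_labor = 6, y_butter = 9.
Reduced cost of brioche: c₃ − yᵀa₃ = 42 − (6·3 + 9·3) = 42 − 45 = -3.

-3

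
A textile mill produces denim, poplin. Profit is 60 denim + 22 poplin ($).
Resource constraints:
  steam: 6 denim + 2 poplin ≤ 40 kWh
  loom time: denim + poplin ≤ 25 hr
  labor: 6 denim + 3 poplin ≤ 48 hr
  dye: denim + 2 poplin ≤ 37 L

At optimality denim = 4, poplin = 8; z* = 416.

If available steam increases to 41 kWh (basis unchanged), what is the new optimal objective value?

424

At the optimum: steam uses 40 of 40 (binding); loom time uses 12 of 25 (slack = 13); labor uses 48 of 48 (binding); dye uses 20 of 37 (slack = 17).
By complementary slackness, y = 0 for the non-binding constraints.
Dual feasibility on the basic columns requires 6·y_steam + 6·y_labor = 60, 2·y_steam + 3·y_labor = 22.
This yields shadow prices y_steam = 8, y_labor = 2.
Δz = y_steam·Δb = 8 × (1) = 8, so new z* = 416 + 8 = 424.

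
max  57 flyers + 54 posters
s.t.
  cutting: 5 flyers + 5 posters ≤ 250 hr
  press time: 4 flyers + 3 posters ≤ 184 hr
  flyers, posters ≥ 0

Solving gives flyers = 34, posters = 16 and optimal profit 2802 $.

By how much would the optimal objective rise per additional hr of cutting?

9

Both cutting and press time are binding at x*.
Dual feasibility on the basic columns requires 5·y_cutting + 4·y_press time = 57, 5·y_cutting + 3·y_press time = 54.
This yields shadow prices y_cutting = 9, y_press time = 3.
Shadow price of cutting = 9.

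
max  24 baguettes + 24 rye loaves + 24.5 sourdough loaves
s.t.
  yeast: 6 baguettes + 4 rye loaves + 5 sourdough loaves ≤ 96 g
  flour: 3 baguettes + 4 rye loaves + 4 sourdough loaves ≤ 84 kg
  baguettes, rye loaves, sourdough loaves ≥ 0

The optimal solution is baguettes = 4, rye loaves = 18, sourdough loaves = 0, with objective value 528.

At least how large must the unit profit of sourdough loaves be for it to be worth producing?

Check each constraint at x*: yeast 96/96 (tight); flour 84/84 (tight).
From A_Bᵀ y = c: 6·y_yeast + 3·y_flour = 24; 4·y_yeast + 4·y_flour = 24.
Solving: y_yeast = 2, y_flour = 4.
sourdough loaves enters the basis when its profit ≥ yᵀa₃ = 2·5 + 4·4 = 26.

26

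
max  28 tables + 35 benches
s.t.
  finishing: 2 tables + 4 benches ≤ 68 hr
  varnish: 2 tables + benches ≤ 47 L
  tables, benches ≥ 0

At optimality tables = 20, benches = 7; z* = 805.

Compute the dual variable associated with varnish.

7

Both finishing and varnish are binding at x*.
The binding rows give the dual system: 2·y_finishing + 2·y_varnish = 28 and 4·y_finishing + 1·y_varnish = 35.
This yields shadow prices y_finishing = 7, y_varnish = 7.
Shadow price of varnish = 7.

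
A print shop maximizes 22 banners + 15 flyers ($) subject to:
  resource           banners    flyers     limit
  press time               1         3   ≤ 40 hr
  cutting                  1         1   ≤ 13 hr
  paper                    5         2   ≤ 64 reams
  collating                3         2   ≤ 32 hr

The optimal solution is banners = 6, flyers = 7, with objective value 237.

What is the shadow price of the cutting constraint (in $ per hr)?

1

Check each constraint at x*: press time 27/40 (slack 13); cutting 13/13 (tight); paper 44/64 (slack 20); collating 32/32 (tight).
By complementary slackness, y = 0 for the non-binding constraints.
From A_Bᵀ y = c: 1·y_cutting + 3·y_collating = 22; 1·y_cutting + 2·y_collating = 15.
Solving: y_cutting = 1, y_collating = 7.
Shadow price of cutting = 1.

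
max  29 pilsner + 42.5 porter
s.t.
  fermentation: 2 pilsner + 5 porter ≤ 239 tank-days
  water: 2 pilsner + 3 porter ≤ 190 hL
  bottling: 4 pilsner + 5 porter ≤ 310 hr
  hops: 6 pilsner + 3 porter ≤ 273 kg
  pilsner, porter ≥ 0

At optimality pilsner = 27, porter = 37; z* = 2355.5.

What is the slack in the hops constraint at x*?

0

hops used = 6·27 + 3·37 = 273; slack = 273 − 273 = 0.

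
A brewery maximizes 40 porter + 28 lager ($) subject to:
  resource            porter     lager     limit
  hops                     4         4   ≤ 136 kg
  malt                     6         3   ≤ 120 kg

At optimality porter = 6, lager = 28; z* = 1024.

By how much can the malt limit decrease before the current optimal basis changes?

Binding constraints: hops, malt. The basis is B = [[4,4],[6,3]] with det -12.
Per unit decrease in malt, x* moves by d = (-0.3333, 0.3333).
The basis stays optimal until porter reaches 0; allowable decrease = 18 kg.

18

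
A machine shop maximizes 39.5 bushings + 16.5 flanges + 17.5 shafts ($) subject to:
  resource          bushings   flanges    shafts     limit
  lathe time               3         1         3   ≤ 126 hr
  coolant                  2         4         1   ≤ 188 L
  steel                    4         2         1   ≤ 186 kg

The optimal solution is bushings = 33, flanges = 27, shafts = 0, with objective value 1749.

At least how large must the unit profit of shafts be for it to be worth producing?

At the optimum: lathe time uses 126 of 126 (binding); coolant uses 174 of 188 (slack = 14); steel uses 186 of 186 (binding).
Slack constraints have shadow price 0 (complementary slackness).
The binding rows give the dual system: 3·y_lathe time + 4·y_steel = 39.5 and 1·y_lathe time + 2·y_steel = 16.5.
→ y_lathe time = 6.5 and y_steel = 5.
shafts enters the basis when its profit ≥ yᵀa₃ = 6.5·3 + 5·1 = 24.5.

24.5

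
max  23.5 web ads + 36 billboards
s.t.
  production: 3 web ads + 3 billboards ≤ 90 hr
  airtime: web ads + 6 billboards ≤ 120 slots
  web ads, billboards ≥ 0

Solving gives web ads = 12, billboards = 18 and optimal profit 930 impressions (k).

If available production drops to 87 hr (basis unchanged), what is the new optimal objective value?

909

Check each constraint at x*: production 90/90 (tight); airtime 120/120 (tight).
The binding rows give the dual system: 3·y_production + 1·y_airtime = 23.5 and 3·y_production + 6·y_airtime = 36.
→ y_production = 7 and y_airtime = 2.5.
Δz = y_production·Δb = 7 × (-3) = -21, so new z* = 930 − 21 = 909.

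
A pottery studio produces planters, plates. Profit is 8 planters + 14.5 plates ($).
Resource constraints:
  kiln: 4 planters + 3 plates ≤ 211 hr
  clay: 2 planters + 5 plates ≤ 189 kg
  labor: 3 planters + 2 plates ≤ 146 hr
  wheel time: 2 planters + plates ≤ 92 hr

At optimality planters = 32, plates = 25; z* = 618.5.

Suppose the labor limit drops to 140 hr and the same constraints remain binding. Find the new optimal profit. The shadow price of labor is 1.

612.5

Δb = -6, so new z* = 618.5 + (1)·(-6) = 618.5 − 6 = 612.5.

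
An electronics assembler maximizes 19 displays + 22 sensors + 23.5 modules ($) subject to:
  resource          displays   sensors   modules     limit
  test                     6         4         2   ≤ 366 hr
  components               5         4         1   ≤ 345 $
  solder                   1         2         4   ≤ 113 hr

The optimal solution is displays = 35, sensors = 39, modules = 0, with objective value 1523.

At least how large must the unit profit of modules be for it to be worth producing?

32

Binding: test and solder. Non-binding: components (14 unused).
Slack constraints have shadow price 0 (complementary slackness).
The binding rows give the dual system: 6·y_test + 1·y_solder = 19 and 4·y_test + 2·y_solder = 22.
Solving: y_test = 2, y_solder = 7.
modules enters the basis when its profit ≥ yᵀa₃ = 2·2 + 7·4 = 32.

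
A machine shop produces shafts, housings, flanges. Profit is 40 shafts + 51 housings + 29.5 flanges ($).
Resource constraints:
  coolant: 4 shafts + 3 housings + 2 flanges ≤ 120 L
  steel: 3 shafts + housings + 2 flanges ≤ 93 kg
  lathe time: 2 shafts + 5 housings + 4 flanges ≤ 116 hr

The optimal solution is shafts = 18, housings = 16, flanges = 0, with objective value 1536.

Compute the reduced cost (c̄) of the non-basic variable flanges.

-8.5

Binding: coolant and lathe time. Non-binding: steel (23 unused).
By complementary slackness, y = 0 for the non-binding constraint.
The binding rows give the dual system: 4·y_coolant + 2·y_lathe time = 40 and 3·y_coolant + 5·y_lathe time = 51.
→ y_coolant = 7 and y_lathe time = 6.
Reduced cost of flanges: c₃ − yᵀa₃ = 29.5 − (7·2 + 6·4) = 29.5 − 38 = -8.5.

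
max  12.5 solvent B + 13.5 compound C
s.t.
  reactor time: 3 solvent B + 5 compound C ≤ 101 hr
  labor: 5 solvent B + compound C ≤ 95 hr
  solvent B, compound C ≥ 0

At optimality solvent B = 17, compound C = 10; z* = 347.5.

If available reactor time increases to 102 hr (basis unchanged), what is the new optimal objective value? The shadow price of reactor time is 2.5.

350

Δb = 1, so new z* = 347.5 + (2.5)·(1) = 347.5 + 2.5 = 350.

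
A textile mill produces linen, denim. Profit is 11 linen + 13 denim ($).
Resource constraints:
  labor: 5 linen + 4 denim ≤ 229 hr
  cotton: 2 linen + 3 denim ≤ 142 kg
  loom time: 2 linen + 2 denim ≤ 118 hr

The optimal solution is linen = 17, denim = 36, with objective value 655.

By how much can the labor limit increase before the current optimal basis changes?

Binding constraints: labor, cotton. The basis is B = [[5,4],[2,3]] with det 7.
Per unit increase in labor, x* moves by d = (0.4286, -0.2857).
The basis stays optimal until loom time becomes binding; allowable increase = 42 hr.

42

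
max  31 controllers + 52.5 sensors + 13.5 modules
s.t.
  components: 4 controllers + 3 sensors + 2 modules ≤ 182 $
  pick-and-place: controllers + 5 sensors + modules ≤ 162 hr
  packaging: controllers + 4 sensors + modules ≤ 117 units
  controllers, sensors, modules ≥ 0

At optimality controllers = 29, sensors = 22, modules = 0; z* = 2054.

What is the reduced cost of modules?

Binding: components and packaging. Non-binding: pick-and-place (23 unused).
By complementary slackness, y = 0 for the non-binding constraint.
Dual feasibility on the basic columns requires 4·y_components + 1·y_packaging = 31, 3·y_components + 4·y_packaging = 52.5.
→ y_components = 5.5 and y_packaging = 9.
Reduced cost of modules: c₃ − yᵀa₃ = 13.5 − (5.5·2 + 9·1) = 13.5 − 20 = -6.5.

-6.5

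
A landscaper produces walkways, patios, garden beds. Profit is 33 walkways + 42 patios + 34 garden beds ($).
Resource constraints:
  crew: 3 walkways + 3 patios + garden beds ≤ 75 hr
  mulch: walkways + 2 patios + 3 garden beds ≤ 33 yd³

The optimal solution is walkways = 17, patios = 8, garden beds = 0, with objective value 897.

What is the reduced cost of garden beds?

Check each constraint at x*: crew 75/75 (tight); mulch 33/33 (tight).
Dual feasibility on the basic columns requires 3·y_crew + 1·y_mulch = 33, 3·y_crew + 2·y_mulch = 42.
Solving: y_crew = 8, y_mulch = 9.
Reduced cost of garden beds: c₃ − yᵀa₃ = 34 − (8·1 + 9·3) = 34 − 35 = -1.

-1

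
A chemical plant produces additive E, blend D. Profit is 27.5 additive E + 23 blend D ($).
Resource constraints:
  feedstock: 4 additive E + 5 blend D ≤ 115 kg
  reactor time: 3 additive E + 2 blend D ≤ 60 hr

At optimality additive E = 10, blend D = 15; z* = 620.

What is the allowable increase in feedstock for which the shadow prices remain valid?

Binding constraints: feedstock, reactor time. The basis is B = [[4,5],[3,2]] with det -7.
Per unit increase in feedstock, x* moves by d = (-0.2857, 0.4286).
The basis stays optimal until additive E reaches 0; allowable increase = 35 kg.

35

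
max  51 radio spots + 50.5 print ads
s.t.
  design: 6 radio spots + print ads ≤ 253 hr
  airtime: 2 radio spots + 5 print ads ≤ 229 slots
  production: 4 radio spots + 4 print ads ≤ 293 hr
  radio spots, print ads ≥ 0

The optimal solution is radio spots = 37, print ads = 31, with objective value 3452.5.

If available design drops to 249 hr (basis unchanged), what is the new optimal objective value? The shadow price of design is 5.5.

Δb = -4, so new z* = 3452.5 + (5.5)·(-4) = 3452.5 − 22 = 3430.5.

3430.5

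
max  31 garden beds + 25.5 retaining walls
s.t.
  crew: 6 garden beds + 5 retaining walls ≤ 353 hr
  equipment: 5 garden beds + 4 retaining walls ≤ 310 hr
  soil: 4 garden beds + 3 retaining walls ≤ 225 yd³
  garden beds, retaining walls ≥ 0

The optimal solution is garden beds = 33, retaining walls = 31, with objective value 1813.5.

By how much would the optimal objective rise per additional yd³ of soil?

1

At the optimum: crew uses 353 of 353 (binding); equipment uses 289 of 310 (slack = 21); soil uses 225 of 225 (binding).
By complementary slackness, y = 0 for the non-binding constraint.
The binding rows give the dual system: 6·y_crew + 4·y_soil = 31 and 5·y_crew + 3·y_soil = 25.5.
→ y_crew = 4.5 and y_soil = 1.
Shadow price of soil = 1.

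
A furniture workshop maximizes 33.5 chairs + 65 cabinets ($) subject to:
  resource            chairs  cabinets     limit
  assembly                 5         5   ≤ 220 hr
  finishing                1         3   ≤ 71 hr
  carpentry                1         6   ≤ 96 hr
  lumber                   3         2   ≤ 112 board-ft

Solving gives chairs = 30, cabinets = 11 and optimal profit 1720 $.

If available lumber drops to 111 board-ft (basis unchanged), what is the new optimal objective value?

At the optimum: assembly uses 205 of 220 (slack = 15); finishing uses 63 of 71 (slack = 8); carpentry uses 96 of 96 (binding); lumber uses 112 of 112 (binding).
Slack constraints have shadow price 0 (complementary slackness).
Dual feasibility on the basic columns requires 1·y_carpentry + 3·y_lumber = 33.5, 6·y_carpentry + 2·y_lumber = 65.
→ y_carpentry = 8 and y_lumber = 8.5.
Δz = y_lumber·Δb = 8.5 × (-1) = -8.5, so new z* = 1720 − 8.5 = 1711.5.

1711.5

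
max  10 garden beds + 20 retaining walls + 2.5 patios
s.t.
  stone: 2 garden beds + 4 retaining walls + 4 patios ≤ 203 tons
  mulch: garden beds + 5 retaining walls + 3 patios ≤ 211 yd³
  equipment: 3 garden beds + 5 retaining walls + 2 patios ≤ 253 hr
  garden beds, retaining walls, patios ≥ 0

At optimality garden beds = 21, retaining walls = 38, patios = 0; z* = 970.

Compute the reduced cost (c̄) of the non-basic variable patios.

-6.5

Check each constraint at x*: stone 194/203 (slack 9); mulch 211/211 (tight); equipment 253/253 (tight).
Slack constraints have shadow price 0 (complementary slackness).
The binding rows give the dual system: 1·y_mulch + 3·y_equipment = 10 and 5·y_mulch + 5·y_equipment = 20.
This yields shadow prices y_mulch = 1, y_equipment = 3.
Reduced cost of patios: c₃ − yᵀa₃ = 2.5 − (1·3 + 3·2) = 2.5 − 9 = -6.5.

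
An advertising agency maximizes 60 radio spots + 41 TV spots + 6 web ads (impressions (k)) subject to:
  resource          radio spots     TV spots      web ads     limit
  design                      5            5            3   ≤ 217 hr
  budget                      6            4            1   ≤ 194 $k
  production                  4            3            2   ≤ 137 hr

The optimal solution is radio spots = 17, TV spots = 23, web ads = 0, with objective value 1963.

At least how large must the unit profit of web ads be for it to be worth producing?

14

Binding: budget and production. Non-binding: design (17 unused).
By complementary slackness, y = 0 for the non-binding constraint.
The binding rows give the dual system: 6·y_budget + 4·y_production = 60 and 4·y_budget + 3·y_production = 41.
Solving: y_budget = 8, y_production = 3.
web ads enters the basis when its profit ≥ yᵀa₃ = 8·1 + 3·2 = 14.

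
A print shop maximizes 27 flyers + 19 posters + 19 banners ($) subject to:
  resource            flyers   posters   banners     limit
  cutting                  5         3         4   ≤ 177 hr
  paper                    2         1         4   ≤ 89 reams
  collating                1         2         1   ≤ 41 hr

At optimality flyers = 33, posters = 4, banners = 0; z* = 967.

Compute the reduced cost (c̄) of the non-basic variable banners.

-3

Check each constraint at x*: cutting 177/177 (tight); paper 70/89 (slack 19); collating 41/41 (tight).
Slack constraints have shadow price 0 (complementary slackness).
Dual feasibility on the basic columns requires 5·y_cutting + 1·y_collating = 27, 3·y_cutting + 2·y_collating = 19.
→ y_cutting = 5 and y_collating = 2.
Reduced cost of banners: c₃ − yᵀa₃ = 19 − (5·4 + 2·1) = 19 − 22 = -3.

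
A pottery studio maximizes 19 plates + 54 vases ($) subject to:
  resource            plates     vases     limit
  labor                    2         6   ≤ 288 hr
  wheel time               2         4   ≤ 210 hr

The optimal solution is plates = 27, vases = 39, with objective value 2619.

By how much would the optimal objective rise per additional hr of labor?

Check each constraint at x*: labor 288/288 (tight); wheel time 210/210 (tight).
From A_Bᵀ y = c: 2·y_labor + 2·y_wheel time = 19; 6·y_labor + 4·y_wheel time = 54.
Solving: y_labor = 8, y_wheel time = 1.5.
Shadow price of labor = 8.

8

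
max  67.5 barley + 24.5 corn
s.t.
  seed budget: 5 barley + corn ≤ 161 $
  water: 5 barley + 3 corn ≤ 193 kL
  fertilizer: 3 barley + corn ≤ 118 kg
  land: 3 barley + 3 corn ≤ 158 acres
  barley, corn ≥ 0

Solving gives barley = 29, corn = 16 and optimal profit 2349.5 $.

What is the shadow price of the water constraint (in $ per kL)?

5.5

Check each constraint at x*: seed budget 161/161 (tight); water 193/193 (tight); fertilizer 103/118 (slack 15); land 135/158 (slack 23).
Since fertilizer, land are not tight, their duals are 0.
Dual feasibility on the basic columns requires 5·y_seed budget + 5·y_water = 67.5, 1·y_seed budget + 3·y_water = 24.5.
→ y_seed budget = 8 and y_water = 5.5.
Shadow price of water = 5.5.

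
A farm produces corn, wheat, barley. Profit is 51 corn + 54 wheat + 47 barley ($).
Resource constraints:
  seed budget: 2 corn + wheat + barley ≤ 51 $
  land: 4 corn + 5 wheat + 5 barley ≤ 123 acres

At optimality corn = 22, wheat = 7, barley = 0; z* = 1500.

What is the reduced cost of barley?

-7

Both seed budget and land are binding at x*.
The binding rows give the dual system: 2·y_seed budget + 4·y_land = 51 and 1·y_seed budget + 5·y_land = 54.
→ y_seed budget = 6.5 and y_land = 9.5.
Reduced cost of barley: c₃ − yᵀa₃ = 47 − (6.5·1 + 9.5·5) = 47 − 54 = -7.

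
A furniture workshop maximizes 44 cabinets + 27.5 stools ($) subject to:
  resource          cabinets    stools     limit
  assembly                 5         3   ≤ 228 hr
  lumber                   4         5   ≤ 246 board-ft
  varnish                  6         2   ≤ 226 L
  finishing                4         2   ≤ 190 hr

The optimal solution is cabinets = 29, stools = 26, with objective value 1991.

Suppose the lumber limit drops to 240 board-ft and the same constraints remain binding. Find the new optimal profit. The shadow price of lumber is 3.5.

1970

Δb = -6, so new z* = 1991 + (3.5)·(-6) = 1991 − 21 = 1970.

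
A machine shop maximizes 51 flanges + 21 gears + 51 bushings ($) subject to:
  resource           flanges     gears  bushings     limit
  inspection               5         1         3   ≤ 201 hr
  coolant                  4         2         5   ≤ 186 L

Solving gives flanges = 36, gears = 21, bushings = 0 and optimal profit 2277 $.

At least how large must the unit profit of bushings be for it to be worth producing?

Check each constraint at x*: inspection 201/201 (tight); coolant 186/186 (tight).
The binding rows give the dual system: 5·y_inspection + 4·y_coolant = 51 and 1·y_inspection + 2·y_coolant = 21.
This yields shadow prices y_inspection = 3, y_coolant = 9.
bushings enters the basis when its profit ≥ yᵀa₃ = 3·3 + 9·5 = 54.

54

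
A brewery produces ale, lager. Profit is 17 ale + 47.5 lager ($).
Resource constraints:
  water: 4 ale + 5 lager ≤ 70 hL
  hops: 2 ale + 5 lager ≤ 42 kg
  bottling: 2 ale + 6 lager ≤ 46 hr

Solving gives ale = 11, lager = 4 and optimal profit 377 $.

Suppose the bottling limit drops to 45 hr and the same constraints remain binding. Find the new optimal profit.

At the optimum: water uses 64 of 70 (slack = 6); hops uses 42 of 42 (binding); bottling uses 46 of 46 (binding).
By complementary slackness, y = 0 for the non-binding constraint.
From A_Bᵀ y = c: 2·y_hops + 2·y_bottling = 17; 5·y_hops + 6·y_bottling = 47.5.
→ y_hops = 3.5 and y_bottling = 5.
Δz = y_bottling·Δb = 5 × (-1) = -5, so new z* = 377 − 5 = 372.

372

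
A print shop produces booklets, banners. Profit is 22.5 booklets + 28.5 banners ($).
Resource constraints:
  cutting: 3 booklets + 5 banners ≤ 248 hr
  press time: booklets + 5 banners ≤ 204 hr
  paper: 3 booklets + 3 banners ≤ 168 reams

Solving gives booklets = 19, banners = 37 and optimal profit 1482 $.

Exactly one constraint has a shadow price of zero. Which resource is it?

cutting: 242/248 (slack 6)
press time: 204/204 (binding)
paper: 168/168 (binding)
By complementary slackness, a constraint with positive slack has shadow price 0 → cutting.

cutting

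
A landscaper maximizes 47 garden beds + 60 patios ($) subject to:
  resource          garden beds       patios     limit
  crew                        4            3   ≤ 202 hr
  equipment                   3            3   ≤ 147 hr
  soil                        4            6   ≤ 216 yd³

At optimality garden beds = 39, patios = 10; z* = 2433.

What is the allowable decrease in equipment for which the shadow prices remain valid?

Binding constraints: equipment, soil. The basis is B = [[3,3],[4,6]] with det 6.
Per unit decrease in equipment, x* moves by d = (-1, 0.6667).
The basis stays optimal until garden beds reaches 0; allowable decrease = 39 hr.

39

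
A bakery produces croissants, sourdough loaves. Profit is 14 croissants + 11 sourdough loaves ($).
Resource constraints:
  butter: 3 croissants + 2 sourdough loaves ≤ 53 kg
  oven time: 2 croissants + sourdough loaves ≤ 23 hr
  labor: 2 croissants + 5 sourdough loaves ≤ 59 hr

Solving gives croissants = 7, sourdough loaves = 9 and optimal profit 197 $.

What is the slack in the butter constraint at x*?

butter used = 3·7 + 2·9 = 39; slack = 53 − 39 = 14.

14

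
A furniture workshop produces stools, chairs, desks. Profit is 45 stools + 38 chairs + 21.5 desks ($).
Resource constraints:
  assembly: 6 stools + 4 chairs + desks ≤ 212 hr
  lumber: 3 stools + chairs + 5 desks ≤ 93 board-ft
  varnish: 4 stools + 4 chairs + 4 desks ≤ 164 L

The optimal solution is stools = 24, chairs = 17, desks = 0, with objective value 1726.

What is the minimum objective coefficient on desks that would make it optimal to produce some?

Binding: assembly and varnish. Non-binding: lumber (4 unused).
By complementary slackness, y = 0 for the non-binding constraint.
The binding rows give the dual system: 6·y_assembly + 4·y_varnish = 45 and 4·y_assembly + 4·y_varnish = 38.
Solving: y_assembly = 3.5, y_varnish = 6.
desks enters the basis when its profit ≥ yᵀa₃ = 3.5·1 + 6·4 = 27.5.

27.5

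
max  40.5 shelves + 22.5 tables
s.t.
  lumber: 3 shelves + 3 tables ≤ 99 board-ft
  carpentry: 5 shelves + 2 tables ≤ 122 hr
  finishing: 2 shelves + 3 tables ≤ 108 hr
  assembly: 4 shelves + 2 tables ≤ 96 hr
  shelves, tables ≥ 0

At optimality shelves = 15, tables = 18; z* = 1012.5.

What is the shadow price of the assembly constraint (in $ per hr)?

9

At the optimum: lumber uses 99 of 99 (binding); carpentry uses 111 of 122 (slack = 11); finishing uses 84 of 108 (slack = 24); assembly uses 96 of 96 (binding).
By complementary slackness, y = 0 for the non-binding constraints.
From A_Bᵀ y = c: 3·y_lumber + 4·y_assembly = 40.5; 3·y_lumber + 2·y_assembly = 22.5.
This yields shadow prices y_lumber = 1.5, y_assembly = 9.
Shadow price of assembly = 9.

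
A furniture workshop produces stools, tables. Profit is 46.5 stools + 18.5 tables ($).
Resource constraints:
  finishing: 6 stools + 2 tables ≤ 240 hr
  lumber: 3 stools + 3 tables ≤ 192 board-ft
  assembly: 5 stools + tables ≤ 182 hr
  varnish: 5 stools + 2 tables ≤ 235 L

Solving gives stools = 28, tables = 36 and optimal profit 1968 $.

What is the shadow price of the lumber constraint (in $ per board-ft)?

1.5

Binding: finishing and lumber. Non-binding: assembly (6 unused), varnish (23 unused).
Slack constraints have shadow price 0 (complementary slackness).
Dual feasibility on the basic columns requires 6·y_finishing + 3·y_lumber = 46.5, 2·y_finishing + 3·y_lumber = 18.5.
Solving: y_finishing = 7, y_lumber = 1.5.
Shadow price of lumber = 1.5.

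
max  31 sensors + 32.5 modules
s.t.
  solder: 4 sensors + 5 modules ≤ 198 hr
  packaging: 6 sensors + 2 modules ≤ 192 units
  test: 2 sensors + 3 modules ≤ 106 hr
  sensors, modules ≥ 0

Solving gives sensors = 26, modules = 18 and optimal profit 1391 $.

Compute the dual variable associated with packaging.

2

Binding: packaging and test. Non-binding: solder (4 unused).
Slack constraints have shadow price 0 (complementary slackness).
From A_Bᵀ y = c: 6·y_packaging + 2·y_test = 31; 2·y_packaging + 3·y_test = 32.5.
This yields shadow prices y_packaging = 2, y_test = 9.5.
Shadow price of packaging = 2.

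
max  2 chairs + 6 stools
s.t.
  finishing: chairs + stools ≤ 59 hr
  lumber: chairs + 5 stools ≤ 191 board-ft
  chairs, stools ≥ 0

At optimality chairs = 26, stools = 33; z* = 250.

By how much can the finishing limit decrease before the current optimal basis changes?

20.8

Binding constraints: finishing, lumber. The basis is B = [[1,1],[1,5]] with det 4.
Per unit decrease in finishing, x* moves by d = (-1.25, 0.25).
The basis stays optimal until chairs reaches 0; allowable decrease = 20.8 hr.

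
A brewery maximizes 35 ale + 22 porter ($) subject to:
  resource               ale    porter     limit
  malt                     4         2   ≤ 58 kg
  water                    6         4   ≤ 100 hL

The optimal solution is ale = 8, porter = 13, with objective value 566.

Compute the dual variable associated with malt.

Check each constraint at x*: malt 58/58 (tight); water 100/100 (tight).
The binding rows give the dual system: 4·y_malt + 6·y_water = 35 and 2·y_malt + 4·y_water = 22.
This yields shadow prices y_malt = 2, y_water = 4.5.
Shadow price of malt = 2.

2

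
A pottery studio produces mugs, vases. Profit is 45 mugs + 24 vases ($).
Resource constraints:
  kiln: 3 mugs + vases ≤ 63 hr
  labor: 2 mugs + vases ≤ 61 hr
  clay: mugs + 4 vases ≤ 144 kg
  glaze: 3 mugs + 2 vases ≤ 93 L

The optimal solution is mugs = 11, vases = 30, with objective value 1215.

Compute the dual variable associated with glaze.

9

At the optimum: kiln uses 63 of 63 (binding); labor uses 52 of 61 (slack = 9); clay uses 131 of 144 (slack = 13); glaze uses 93 of 93 (binding).
Since labor, clay are not tight, their duals are 0.
The binding rows give the dual system: 3·y_kiln + 3·y_glaze = 45 and 1·y_kiln + 2·y_glaze = 24.
→ y_kiln = 6 and y_glaze = 9.
Shadow price of glaze = 9.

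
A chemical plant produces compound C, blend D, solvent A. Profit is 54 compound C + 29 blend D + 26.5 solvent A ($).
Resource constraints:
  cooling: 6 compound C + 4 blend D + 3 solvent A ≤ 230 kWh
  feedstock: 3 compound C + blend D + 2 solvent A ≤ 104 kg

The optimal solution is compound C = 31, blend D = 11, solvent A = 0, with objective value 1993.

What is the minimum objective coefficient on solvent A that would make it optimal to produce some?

30.5

Both cooling and feedstock are binding at x*.
From A_Bᵀ y = c: 6·y_cooling + 3·y_feedstock = 54; 4·y_cooling + 1·y_feedstock = 29.
This yields shadow prices y_cooling = 5.5, y_feedstock = 7.
solvent A enters the basis when its profit ≥ yᵀa₃ = 5.5·3 + 7·2 = 30.5.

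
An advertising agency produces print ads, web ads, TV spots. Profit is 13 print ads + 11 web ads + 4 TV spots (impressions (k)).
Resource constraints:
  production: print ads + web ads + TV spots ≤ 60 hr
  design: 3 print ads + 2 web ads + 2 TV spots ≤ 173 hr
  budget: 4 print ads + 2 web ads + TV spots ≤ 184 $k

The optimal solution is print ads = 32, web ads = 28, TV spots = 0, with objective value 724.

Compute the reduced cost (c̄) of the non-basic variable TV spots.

Check each constraint at x*: production 60/60 (tight); design 152/173 (slack 21); budget 184/184 (tight).
Slack constraints have shadow price 0 (complementary slackness).
The binding rows give the dual system: 1·y_production + 4·y_budget = 13 and 1·y_production + 2·y_budget = 11.
This yields shadow prices y_production = 9, y_budget = 1.
Reduced cost of TV spots: c₃ − yᵀa₃ = 4 − (9·1 + 1·1) = 4 − 10 = -6.

-6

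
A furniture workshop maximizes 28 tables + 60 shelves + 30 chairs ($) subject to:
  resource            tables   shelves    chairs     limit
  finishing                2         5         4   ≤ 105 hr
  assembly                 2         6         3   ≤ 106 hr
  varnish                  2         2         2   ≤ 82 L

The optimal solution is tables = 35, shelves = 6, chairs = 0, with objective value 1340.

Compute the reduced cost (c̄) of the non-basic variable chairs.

-6

Check each constraint at x*: finishing 100/105 (slack 5); assembly 106/106 (tight); varnish 82/82 (tight).
Slack constraints have shadow price 0 (complementary slackness).
The binding rows give the dual system: 2·y_assembly + 2·y_varnish = 28 and 6·y_assembly + 2·y_varnish = 60.
Solving: y_assembly = 8, y_varnish = 6.
Reduced cost of chairs: c₃ − yᵀa₃ = 30 − (8·3 + 6·2) = 30 − 36 = -6.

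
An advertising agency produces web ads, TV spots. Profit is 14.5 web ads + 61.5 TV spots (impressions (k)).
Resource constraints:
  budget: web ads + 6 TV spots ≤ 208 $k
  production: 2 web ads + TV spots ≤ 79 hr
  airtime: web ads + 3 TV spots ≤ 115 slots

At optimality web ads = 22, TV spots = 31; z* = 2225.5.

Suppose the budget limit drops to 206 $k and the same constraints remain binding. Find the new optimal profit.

2213.5

Binding: budget and airtime. Non-binding: production (4 unused).
Since production is not tight, its dual is 0.
From A_Bᵀ y = c: 1·y_budget + 1·y_airtime = 14.5; 6·y_budget + 3·y_airtime = 61.5.
→ y_budget = 6 and y_airtime = 8.5.
Δz = y_budget·Δb = 6 × (-2) = -12, so new z* = 2225.5 − 12 = 2213.5.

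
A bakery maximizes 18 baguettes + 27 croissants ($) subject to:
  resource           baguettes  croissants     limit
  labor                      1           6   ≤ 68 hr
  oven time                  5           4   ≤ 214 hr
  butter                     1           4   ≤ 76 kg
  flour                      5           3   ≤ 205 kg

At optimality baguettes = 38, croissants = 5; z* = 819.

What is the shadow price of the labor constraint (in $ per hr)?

3

At the optimum: labor uses 68 of 68 (binding); oven time uses 210 of 214 (slack = 4); butter uses 58 of 76 (slack = 18); flour uses 205 of 205 (binding).
Since oven time, butter are not tight, their duals are 0.
Dual feasibility on the basic columns requires 1·y_labor + 5·y_flour = 18, 6·y_labor + 3·y_flour = 27.
Solving: y_labor = 3, y_flour = 3.
Shadow price of labor = 3.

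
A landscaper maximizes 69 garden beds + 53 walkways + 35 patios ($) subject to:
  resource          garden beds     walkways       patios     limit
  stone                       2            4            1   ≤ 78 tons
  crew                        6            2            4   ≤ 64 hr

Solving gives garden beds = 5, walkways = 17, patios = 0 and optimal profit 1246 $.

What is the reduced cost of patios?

Check each constraint at x*: stone 78/78 (tight); crew 64/64 (tight).
From A_Bᵀ y = c: 2·y_stone + 6·y_crew = 69; 4·y_stone + 2·y_crew = 53.
→ y_stone = 9 and y_crew = 8.5.
Reduced cost of patios: c₃ − yᵀa₃ = 35 − (9·1 + 8.5·4) = 35 − 43 = -8.

-8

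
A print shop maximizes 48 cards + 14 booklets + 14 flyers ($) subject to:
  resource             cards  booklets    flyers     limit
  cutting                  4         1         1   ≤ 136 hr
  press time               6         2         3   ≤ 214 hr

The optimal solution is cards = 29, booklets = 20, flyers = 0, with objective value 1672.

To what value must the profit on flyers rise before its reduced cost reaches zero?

18

Check each constraint at x*: cutting 136/136 (tight); press time 214/214 (tight).
Dual feasibility on the basic columns requires 4·y_cutting + 6·y_press time = 48, 1·y_cutting + 2·y_press time = 14.
This yields shadow prices y_cutting = 6, y_press time = 4.
flyers enters the basis when its profit ≥ yᵀa₃ = 6·1 + 4·3 = 18.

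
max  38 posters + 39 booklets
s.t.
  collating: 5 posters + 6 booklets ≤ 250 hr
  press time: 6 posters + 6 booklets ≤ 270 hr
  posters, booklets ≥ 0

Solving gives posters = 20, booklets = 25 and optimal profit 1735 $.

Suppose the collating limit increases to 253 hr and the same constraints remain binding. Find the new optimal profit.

At the optimum: collating uses 250 of 250 (binding); press time uses 270 of 270 (binding).
From A_Bᵀ y = c: 5·y_collating + 6·y_press time = 38; 6·y_collating + 6·y_press time = 39.
This yields shadow prices y_collating = 1, y_press time = 5.5.
Δz = y_collating·Δb = 1 × (3) = 3, so new z* = 1735 + 3 = 1738.

1738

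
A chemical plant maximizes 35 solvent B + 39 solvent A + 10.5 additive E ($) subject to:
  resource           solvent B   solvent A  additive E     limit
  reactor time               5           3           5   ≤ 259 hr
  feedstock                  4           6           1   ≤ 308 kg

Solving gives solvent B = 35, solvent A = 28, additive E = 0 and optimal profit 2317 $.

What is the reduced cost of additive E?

-9.5

At the optimum: reactor time uses 259 of 259 (binding); feedstock uses 308 of 308 (binding).
Dual feasibility on the basic columns requires 5·y_reactor time + 4·y_feedstock = 35, 3·y_reactor time + 6·y_feedstock = 39.
Solving: y_reactor time = 3, y_feedstock = 5.
Reduced cost of additive E: c₃ − yᵀa₃ = 10.5 − (3·5 + 5·1) = 10.5 − 20 = -9.5.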